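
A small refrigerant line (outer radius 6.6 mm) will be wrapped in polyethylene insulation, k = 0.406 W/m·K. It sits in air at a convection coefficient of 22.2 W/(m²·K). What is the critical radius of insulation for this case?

r_cr ≈ 18.3 mm

For a cylinder r_cr = k/h = 0.406/22.2
r_cr = 18.3 mm; since the bare radius (6.6 mm) is below r_cr, adding a thin layer of insulation will *increase* heat loss.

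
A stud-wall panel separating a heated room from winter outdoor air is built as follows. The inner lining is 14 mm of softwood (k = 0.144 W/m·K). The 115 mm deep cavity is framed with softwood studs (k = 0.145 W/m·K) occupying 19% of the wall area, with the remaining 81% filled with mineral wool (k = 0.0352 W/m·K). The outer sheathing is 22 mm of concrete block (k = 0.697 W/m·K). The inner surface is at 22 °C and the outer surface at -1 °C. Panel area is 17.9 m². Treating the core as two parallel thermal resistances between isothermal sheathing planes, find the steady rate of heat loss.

Q ≈ 189 W

Sheathing layers in series; stud and cavity paths in parallel between them.
R_inner = 0.014/(0.144×17.9) = 0.005431 K/W
R_stud  = 0.115/(0.145×0.19×17.9) = 0.2332 K/W
R_cav   = 0.115/(0.0352×0.81×17.9) = 0.2253 K/W
1/R_core = 1/R_stud + 1/R_cav → R_core = 0.1146 K/W
R_outer = 0.022/(0.697×17.9) = 0.001763 K/W
R_total = 0.1218 K/W
Q = ΔT/R_total = 23/0.1218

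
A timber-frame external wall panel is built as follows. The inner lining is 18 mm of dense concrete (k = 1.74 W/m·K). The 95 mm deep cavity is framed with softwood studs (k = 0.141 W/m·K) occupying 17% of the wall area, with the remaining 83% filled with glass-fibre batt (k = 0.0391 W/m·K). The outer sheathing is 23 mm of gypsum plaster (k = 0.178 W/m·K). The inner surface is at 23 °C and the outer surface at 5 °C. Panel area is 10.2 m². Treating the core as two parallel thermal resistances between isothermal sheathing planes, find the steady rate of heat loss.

Q ≈ 101 W

Sheathing layers in series; stud and cavity paths in parallel between them.
R_inner = 0.018/(1.74×10.2) = 0.001014 K/W
R_stud  = 0.095/(0.141×0.17×10.2) = 0.3886 K/W
R_cav   = 0.095/(0.0391×0.83×10.2) = 0.287 K/W
1/R_core = 1/R_stud + 1/R_cav → R_core = 0.1651 K/W
R_outer = 0.023/(0.178×10.2) = 0.01267 K/W
R_total = 0.1788 K/W
Q = ΔT/R_total = 18/0.1788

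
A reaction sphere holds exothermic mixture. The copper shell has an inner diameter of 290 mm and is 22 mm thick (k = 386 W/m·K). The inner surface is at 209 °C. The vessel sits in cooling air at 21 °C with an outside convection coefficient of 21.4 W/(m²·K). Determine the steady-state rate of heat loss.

Radial (spherical) resistances in series:
R_copper shell = (1/0.145 − 1/0.167)/(4π×386) = 1.873×10^-4 K/W
R_outer film = 1/(h·4πr_o²) = 1/(21.4×4π×0.167²) = 0.1333 K/W
R_total = 0.1335 K/W
Q = ΔT/R_total = 188/0.1335

Q ≈ 1410 W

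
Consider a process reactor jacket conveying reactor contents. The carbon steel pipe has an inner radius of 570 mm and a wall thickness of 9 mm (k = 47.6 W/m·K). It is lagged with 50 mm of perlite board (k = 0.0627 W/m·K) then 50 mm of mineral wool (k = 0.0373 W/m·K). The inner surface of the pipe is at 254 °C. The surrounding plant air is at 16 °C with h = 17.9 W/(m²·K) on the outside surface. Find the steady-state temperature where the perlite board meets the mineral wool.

Per-layer cylindrical resistances, series-summed:
R_carbon steel pipe wall = ln(579/570)/(2π×47.6×1) = 5.238×10^-5 K/W
R_perlite board = ln(629/579)/(2π×0.0627×1) = 0.2102 K/W
R_mineral wool = ln(679/629)/(2π×0.0373×1) = 0.3264 K/W
R_outer film = 1/(h_o·2πr_oL) = 1/(17.9×2π×0.679×1) = 0.01309 K/W
R_total = 0.5498 K/W
Q = ΔT/R_total = 238/0.5498
Q = 433 W/m
T_interface = T_inner − Q·ΣR(inner→interface) = 254 − 433×0.2103

T ≈ 163 °C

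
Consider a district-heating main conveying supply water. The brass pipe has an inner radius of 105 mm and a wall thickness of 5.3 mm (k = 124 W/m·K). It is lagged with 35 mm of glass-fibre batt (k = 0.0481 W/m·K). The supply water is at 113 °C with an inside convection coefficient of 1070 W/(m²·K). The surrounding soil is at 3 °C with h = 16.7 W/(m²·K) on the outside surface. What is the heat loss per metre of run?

q′ ≈ 112 W/m

For a radial system each layer contributes R = ln(r_out/r_in)/(2πkL); films add R = 1/(hA).
R_inner film = 1/(h_i·2πr₁L) = 1/(1070×2π×0.105×1) = 0.001417 K/W
R_brass pipe wall = ln(110.3/105)/(2π×124×1) = 6.32×10^-5 K/W
R_glass-fibre batt = ln(145.3/110.3)/(2π×0.0481×1) = 0.9119 K/W
R_outer film = 1/(h_o·2πr_oL) = 1/(16.7×2π×0.1453×1) = 0.06559 K/W
R_total = 0.979 K/W
Q = ΔT/R_total = 110/0.979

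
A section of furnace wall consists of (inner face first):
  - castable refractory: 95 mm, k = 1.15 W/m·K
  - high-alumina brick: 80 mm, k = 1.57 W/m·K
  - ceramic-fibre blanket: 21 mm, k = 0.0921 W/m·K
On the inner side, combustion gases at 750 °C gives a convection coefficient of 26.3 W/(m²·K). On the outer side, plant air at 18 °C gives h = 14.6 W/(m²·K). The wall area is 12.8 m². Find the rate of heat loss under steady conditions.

Q ≈ 20000 W

Thermal resistances in series:
R_inner film = 1/(h_i·A) = 1/(26.3×12.8) = 0.002971 K/W
R_castable refractory = L/(kA) = 0.095/(1.15×12.8) = 0.006454 K/W
R_high-alumina brick = L/(kA) = 0.08/(1.57×12.8) = 0.003981 K/W
R_ceramic-fibre blanket = L/(kA) = 0.021/(0.0921×12.8) = 0.01781 K/W
R_outer film = 1/(h_o·A) = 1/(14.6×12.8) = 0.005351 K/W
R_total = 0.03657 K/W
Q = ΔT / R_total = 732 / 0.03657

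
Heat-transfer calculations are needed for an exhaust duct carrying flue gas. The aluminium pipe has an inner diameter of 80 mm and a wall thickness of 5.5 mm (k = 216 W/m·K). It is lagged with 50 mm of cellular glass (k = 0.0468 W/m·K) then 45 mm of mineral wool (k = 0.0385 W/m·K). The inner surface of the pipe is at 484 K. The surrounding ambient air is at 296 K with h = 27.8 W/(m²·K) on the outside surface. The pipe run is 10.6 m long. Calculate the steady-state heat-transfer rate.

Q ≈ 479 W

Cylindrical conduction, so R = ln(r₂/r₁)/(2πkL) per layer, in series:
R_aluminium pipe wall = ln(45.5/40)/(2π×216×10.6) = 8.955×10^-6 K/W
R_cellular glass = ln(95.5/45.5)/(2π×0.0468×10.6) = 0.2379 K/W
R_mineral wool = ln(140.5/95.5)/(2π×0.0385×10.6) = 0.1506 K/W
R_outer film = 1/(h_o·2πr_oL) = 1/(27.8×2π×0.1405×10.6) = 0.003844 K/W
R_total = 0.3923 K/W
Q = ΔT/R_total = 188/0.3923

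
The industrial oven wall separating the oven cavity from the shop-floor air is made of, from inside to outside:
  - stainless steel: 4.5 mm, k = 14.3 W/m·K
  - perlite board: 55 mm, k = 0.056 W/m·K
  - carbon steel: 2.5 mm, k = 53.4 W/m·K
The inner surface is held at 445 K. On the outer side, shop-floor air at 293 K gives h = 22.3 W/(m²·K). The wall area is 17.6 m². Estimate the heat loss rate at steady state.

Series thermal resistances:
R_stainless steel = L/(kA) = 0.0045/(14.3×17.6) = 1.788×10^-5 K/W
R_perlite board = L/(kA) = 0.055/(0.056×17.6) = 0.0558 K/W
R_carbon steel = L/(kA) = 0.0025/(53.4×17.6) = 2.66×10^-6 K/W
R_outer film = 1/(h_o·A) = 1/(22.3×17.6) = 0.002548 K/W
R_total = 0.05837 K/W
Q = ΔT / R_total = 152 / 0.05837

Q ≈ 2600 W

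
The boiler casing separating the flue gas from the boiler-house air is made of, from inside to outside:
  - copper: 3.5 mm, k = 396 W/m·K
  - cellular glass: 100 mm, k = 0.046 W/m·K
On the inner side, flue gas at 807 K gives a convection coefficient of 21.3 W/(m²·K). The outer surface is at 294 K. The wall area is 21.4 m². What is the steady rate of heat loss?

Thermal resistances in series:
R_inner film = 1/(h_i·A) = 1/(21.3×21.4) = 0.002194 K/W
R_copper = L/(kA) = 0.0035/(396×21.4) = 4.13×10^-7 K/W
R_cellular glass = L/(kA) = 0.1/(0.046×21.4) = 0.1016 K/W
R_total = 0.1038 K/W
Q = ΔT / R_total = 513 / 0.1038

Q ≈ 4940 W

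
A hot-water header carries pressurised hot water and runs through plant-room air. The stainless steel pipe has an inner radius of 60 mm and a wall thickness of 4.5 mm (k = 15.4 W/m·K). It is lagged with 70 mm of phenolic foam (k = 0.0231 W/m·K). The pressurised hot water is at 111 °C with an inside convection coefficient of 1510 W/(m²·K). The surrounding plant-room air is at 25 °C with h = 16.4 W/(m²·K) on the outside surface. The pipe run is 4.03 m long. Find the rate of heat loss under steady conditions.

Q ≈ 67.5 W

For a radial system each layer contributes R = ln(r_out/r_in)/(2πkL); films add R = 1/(hA).
R_inner film = 1/(h_i·2πr₁L) = 1/(1510×2π×0.06×4.03) = 4.359×10^-4 K/W
R_stainless steel pipe wall = ln(64.5/60)/(2π×15.4×4.03) = 1.855×10^-4 K/W
R_phenolic foam = ln(134.5/64.5)/(2π×0.0231×4.03) = 1.256 K/W
R_outer film = 1/(h_o·2πr_oL) = 1/(16.4×2π×0.1345×4.03) = 0.0179 K/W
R_total = 1.275 K/W
Q = ΔT/R_total = 86/1.275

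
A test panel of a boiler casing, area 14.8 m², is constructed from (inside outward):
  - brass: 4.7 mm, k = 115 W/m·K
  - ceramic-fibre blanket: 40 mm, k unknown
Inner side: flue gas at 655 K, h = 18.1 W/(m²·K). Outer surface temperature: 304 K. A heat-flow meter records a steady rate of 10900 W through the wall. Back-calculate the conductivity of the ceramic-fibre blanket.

k ≈ 0.0949 W/(m·K)

Thermal resistances in series:
R_inner film = 1/(h_i·A) = 1/(18.1×14.8) = 0.003733 K/W
R_brass = L/(kA) = 0.0047/(115×14.8) = 2.761×10^-6 K/W
Sum of known resistances R_other = 0.003736 K/W
Total R = ΔT/Q = 351/10900 = 0.0322 K/W
R_ceramic-fibre blanket = R_total − R_other = 0.02847 K/W
k = L/(R·A) = 0.04/(0.02847×14.8)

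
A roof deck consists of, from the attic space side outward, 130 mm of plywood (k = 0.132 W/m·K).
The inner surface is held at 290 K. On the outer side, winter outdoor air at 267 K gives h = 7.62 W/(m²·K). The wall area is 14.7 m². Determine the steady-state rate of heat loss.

Q ≈ 303 W

Model the wall as resistances in series:
R_plywood = L/(kA) = 0.13/(0.132×14.7) = 0.067 K/W
R_outer film = 1/(h_o·A) = 1/(7.62×14.7) = 0.008927 K/W
R_total = 0.07592 K/W
Q = ΔT / R_total = 23 / 0.07592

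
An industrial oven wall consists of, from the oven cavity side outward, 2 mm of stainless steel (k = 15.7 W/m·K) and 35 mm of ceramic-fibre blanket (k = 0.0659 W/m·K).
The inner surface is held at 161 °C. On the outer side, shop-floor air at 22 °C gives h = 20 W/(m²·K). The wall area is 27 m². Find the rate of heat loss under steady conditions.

Q ≈ 6460 W

Series thermal resistances:
R_stainless steel = L/(kA) = 0.002/(15.7×27) = 4.718×10^-6 K/W
R_ceramic-fibre blanket = L/(kA) = 0.035/(0.0659×27) = 0.01967 K/W
R_outer film = 1/(h_o·A) = 1/(20×27) = 0.001852 K/W
R_total = 0.02153 K/W
Q = ΔT / R_total = 139 / 0.02153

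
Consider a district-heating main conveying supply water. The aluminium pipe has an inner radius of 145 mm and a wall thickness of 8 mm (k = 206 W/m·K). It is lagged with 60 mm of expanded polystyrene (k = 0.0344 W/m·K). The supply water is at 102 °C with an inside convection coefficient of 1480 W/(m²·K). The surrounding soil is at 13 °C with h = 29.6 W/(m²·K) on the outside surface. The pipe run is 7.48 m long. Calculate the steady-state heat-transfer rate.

Treating each annulus and film as a series resistance:
R_inner film = 1/(h_i·2πr₁L) = 1/(1480×2π×0.145×7.48) = 9.915×10^-5 K/W
R_aluminium pipe wall = ln(153/145)/(2π×206×7.48) = 5.547×10^-6 K/W
R_expanded polystyrene = ln(213/153)/(2π×0.0344×7.48) = 0.2046 K/W
R_outer film = 1/(h_o·2πr_oL) = 1/(29.6×2π×0.213×7.48) = 0.003375 K/W
R_total = 0.2081 K/W
Q = ΔT/R_total = 89/0.2081

Q ≈ 428 W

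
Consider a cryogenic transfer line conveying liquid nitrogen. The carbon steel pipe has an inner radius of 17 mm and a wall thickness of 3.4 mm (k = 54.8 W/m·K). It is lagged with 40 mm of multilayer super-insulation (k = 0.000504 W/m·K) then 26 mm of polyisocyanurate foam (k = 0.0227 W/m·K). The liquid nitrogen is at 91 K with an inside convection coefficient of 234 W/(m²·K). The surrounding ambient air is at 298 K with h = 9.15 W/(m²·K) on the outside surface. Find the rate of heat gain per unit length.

q′ ≈ 0.599 W/m

Cylindrical conduction, so R = ln(r₂/r₁)/(2πkL) per layer, in series:
R_inner film = 1/(h_i·2πr₁L) = 1/(234×2π×0.017×1) = 0.04001 K/W
R_carbon steel pipe wall = ln(20.4/17)/(2π×54.8×1) = 5.295×10^-4 K/W
R_multilayer super-insulation = ln(60.4/20.4)/(2π×0.000504×1) = 342.8 K/W
R_polyisocyanurate foam = ln(86.4/60.4)/(2π×0.0227×1) = 2.51 K/W
R_outer film = 1/(h_o·2πr_oL) = 1/(9.15×2π×0.0864×1) = 0.2013 K/W
R_total = 345.5 K/W
Q = ΔT/R_total = 207/345.5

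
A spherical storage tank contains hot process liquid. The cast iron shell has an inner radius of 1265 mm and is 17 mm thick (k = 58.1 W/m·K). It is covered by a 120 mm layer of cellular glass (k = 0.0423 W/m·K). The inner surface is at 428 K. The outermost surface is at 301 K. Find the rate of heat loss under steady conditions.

Spherical conduction: R = (1/r_in − 1/r_out)/(4πk) per layer; series-sum.
R_cast iron shell = (1/1.265 − 1/1.282)/(4π×58.1) = 1.436×10^-5 K/W
R_cellular glass = (1/1.282 − 1/1.402)/(4π×0.0423) = 0.1256 K/W
R_total = 0.1256 K/W
Q = ΔT/R_total = 127/0.1256

Q ≈ 1010 W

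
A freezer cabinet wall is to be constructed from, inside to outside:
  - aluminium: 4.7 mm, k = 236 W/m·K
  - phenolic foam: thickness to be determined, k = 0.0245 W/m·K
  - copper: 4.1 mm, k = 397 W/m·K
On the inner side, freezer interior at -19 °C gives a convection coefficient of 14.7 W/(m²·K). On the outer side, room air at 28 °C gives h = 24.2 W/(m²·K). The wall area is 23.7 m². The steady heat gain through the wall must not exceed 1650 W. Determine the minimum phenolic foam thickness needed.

L ≈ 13.9 mm

Treating each layer as a thermal resistance in series:
R_inner film = 1/(h_i·A) = 1/(14.7×23.7) = 0.00287 K/W
R_aluminium = L/(kA) = 0.0047/(236×23.7) = 8.403×10^-7 K/W
R_copper = L/(kA) = 0.0041/(397×23.7) = 4.358×10^-7 K/W
R_outer film = 1/(h_o·A) = 1/(24.2×23.7) = 0.001744 K/W
Sum of the known resistances R_other = 0.004615 K/W
Required total resistance R_tot = ΔT/Q_allow = 47/1650 = 0.02848 K/W
R_phenolic foam = R_tot − R_other = 0.02387 K/W
L = R·k·A = 0.02387×0.0245×23.7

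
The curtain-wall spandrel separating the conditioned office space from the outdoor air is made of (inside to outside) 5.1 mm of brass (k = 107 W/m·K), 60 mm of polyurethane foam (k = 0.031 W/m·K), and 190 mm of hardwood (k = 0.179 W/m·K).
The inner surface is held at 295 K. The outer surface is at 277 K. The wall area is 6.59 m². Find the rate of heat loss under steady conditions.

Model the wall as resistances in series:
R_brass = L/(kA) = 0.0051/(107×6.59) = 7.233×10^-6 K/W
R_polyurethane foam = L/(kA) = 0.06/(0.031×6.59) = 0.2937 K/W
R_hardwood = L/(kA) = 0.19/(0.179×6.59) = 0.1611 K/W
R_total = 0.4548 K/W
Q = ΔT / R_total = 18 / 0.4548

Q ≈ 39.6 W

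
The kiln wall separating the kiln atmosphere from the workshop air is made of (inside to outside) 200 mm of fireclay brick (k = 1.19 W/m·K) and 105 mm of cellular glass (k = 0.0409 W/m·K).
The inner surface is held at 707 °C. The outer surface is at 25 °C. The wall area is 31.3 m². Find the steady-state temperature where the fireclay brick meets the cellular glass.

T ≈ 665 °C

Thermal resistances in series:
R_fireclay brick = L/(kA) = 0.2/(1.19×31.3) = 0.00537 K/W
R_cellular glass = L/(kA) = 0.105/(0.0409×31.3) = 0.08202 K/W
R_total = 0.08739 K/W;  Q = ΔT/R_total = 682/0.08739 = 7804 W
T_interface = T_inner − Q·ΣR(inner→interface) = 707 − 7800×0.00537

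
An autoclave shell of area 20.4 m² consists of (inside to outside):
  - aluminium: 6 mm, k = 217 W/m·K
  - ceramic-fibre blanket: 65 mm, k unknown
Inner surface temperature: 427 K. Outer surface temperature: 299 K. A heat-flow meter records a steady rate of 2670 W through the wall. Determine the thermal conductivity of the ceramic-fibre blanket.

k ≈ 0.0665 W/(m·K)

Thermal resistances in series:
R_aluminium = L/(kA) = 0.006/(217×20.4) = 1.355×10^-6 K/W
Sum of known resistances R_other = 1.355×10^-6 K/W
Total R = ΔT/Q = 128/2670 = 0.04794 K/W
R_ceramic-fibre blanket = R_total − R_other = 0.04794 K/W
k = L/(R·A) = 0.065/(0.04794×20.4)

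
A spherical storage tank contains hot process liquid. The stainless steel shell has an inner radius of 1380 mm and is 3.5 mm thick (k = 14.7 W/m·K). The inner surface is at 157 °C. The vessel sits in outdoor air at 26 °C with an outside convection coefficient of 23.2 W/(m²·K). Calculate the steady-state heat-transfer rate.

Each spherical layer contributes R = (1/r_i − 1/r_o)/(4πk):
R_stainless steel shell = (1/1.38 − 1/1.3835)/(4π×14.7) = 9.924×10^-6 K/W
R_outer film = 1/(h·4πr_o²) = 1/(23.2×4π×1.3835²) = 0.001792 K/W
R_total = 0.001802 K/W
Q = ΔT/R_total = 131/0.001802

Q ≈ 72700 W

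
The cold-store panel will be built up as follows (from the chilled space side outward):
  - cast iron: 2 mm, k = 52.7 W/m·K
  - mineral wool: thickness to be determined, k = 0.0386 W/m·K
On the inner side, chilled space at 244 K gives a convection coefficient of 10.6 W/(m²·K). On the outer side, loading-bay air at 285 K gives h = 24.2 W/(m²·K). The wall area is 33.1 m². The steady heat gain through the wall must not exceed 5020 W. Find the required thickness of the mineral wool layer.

L ≈ 5.2 mm

Thermal resistances in series:
R_inner film = 1/(h_i·A) = 1/(10.6×33.1) = 0.00285 K/W
R_cast iron = L/(kA) = 0.002/(52.7×33.1) = 1.147×10^-6 K/W
R_outer film = 1/(h_o·A) = 1/(24.2×33.1) = 0.001248 K/W
Sum of the known resistances R_other = 0.0041 K/W
Required total resistance R_tot = ΔT/Q_allow = 41/5020 = 0.008167 K/W
R_mineral wool = R_tot − R_other = 0.004068 K/W
L = R·k·A = 0.004068×0.0386×33.1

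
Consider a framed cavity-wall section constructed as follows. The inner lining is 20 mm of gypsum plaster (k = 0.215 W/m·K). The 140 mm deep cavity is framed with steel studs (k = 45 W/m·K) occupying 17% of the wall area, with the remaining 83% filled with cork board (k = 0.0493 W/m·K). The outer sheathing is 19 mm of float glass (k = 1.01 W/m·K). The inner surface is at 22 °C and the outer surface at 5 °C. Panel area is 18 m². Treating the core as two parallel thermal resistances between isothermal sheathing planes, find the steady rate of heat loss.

Q ≈ 2350 W

Sheathing layers in series; stud and cavity paths in parallel between them.
R_inner = 0.02/(0.215×18) = 0.005168 K/W
R_stud  = 0.14/(45×0.17×18) = 0.001017 K/W
R_cav   = 0.14/(0.0493×0.83×18) = 0.1901 K/W
1/R_core = 1/R_stud + 1/R_cav → R_core = 0.001011 K/W
R_outer = 0.019/(1.01×18) = 0.001045 K/W
R_total = 0.007224 K/W
Q = ΔT/R_total = 17/0.007224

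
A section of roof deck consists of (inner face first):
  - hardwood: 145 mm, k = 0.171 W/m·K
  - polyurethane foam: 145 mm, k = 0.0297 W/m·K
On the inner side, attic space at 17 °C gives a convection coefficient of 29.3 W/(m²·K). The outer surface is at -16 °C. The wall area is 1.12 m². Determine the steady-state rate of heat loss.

Series thermal resistances:
R_inner film = 1/(h_i·A) = 1/(29.3×1.12) = 0.03047 K/W
R_hardwood = L/(kA) = 0.145/(0.171×1.12) = 0.7571 K/W
R_polyurethane foam = L/(kA) = 0.145/(0.0297×1.12) = 4.359 K/W
R_total = 5.147 K/W
Q = ΔT / R_total = 33 / 5.147

Q ≈ 6.41 W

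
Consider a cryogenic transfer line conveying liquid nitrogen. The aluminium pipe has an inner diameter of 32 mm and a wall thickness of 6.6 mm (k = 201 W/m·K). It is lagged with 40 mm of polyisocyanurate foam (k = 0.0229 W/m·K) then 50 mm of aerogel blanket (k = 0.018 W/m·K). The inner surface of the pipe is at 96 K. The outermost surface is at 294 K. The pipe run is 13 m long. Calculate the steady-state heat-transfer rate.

Q ≈ 210 W

Treating each annulus and film as a series resistance:
R_aluminium pipe wall = ln(22.6/16)/(2π×201×13) = 2.104×10^-5 K/W
R_polyisocyanurate foam = ln(62.6/22.6)/(2π×0.0229×13) = 0.5447 K/W
R_aerogel blanket = ln(112.6/62.6)/(2π×0.018×13) = 0.3993 K/W
R_total = 0.944 K/W
Q = ΔT/R_total = 198/0.944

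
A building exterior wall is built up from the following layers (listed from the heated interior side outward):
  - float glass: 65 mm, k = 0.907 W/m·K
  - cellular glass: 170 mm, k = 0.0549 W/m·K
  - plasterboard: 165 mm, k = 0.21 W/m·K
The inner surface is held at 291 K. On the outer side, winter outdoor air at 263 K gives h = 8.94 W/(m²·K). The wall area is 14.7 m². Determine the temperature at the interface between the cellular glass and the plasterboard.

T ≈ 269 K

Treating each layer as a thermal resistance in series:
R_float glass = L/(kA) = 0.065/(0.907×14.7) = 0.004875 K/W
R_cellular glass = L/(kA) = 0.17/(0.0549×14.7) = 0.2106 K/W
R_plasterboard = L/(kA) = 0.165/(0.21×14.7) = 0.05345 K/W
R_outer film = 1/(h_o·A) = 1/(8.94×14.7) = 0.007609 K/W
R_total = 0.2766 K/W;  Q = ΔT/R_total = 28/0.2766 = 101.2 W
T_interface = T_inner − Q·ΣR(inner→interface) = 291 − 101×0.2155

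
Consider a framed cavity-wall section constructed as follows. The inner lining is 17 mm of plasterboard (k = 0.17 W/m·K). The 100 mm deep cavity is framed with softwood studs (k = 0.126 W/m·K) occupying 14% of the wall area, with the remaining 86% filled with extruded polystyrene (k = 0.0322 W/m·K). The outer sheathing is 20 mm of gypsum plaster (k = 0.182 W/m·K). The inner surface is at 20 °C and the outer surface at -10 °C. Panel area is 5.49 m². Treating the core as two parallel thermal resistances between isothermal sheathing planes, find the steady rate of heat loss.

Sheathing layers in series; stud and cavity paths in parallel between them.
R_inner = 0.017/(0.17×5.49) = 0.01821 K/W
R_stud  = 0.1/(0.126×0.14×5.49) = 1.033 K/W
R_cav   = 0.1/(0.0322×0.86×5.49) = 0.6578 K/W
1/R_core = 1/R_stud + 1/R_cav → R_core = 0.4018 K/W
R_outer = 0.02/(0.182×5.49) = 0.02002 K/W
R_total = 0.44 K/W
Q = ΔT/R_total = 30/0.44

Q ≈ 68.2 W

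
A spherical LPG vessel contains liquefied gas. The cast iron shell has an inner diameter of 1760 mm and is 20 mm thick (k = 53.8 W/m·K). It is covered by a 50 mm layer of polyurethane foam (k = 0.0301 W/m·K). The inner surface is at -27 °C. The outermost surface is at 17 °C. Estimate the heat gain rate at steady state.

Q ≈ 285 W

Spherical conduction: R = (1/r_in − 1/r_out)/(4πk) per layer; series-sum.
R_cast iron shell = (1/0.88 − 1/0.9)/(4π×53.8) = 3.735×10^-5 K/W
R_polyurethane foam = (1/0.9 − 1/0.95)/(4π×0.0301) = 0.1546 K/W
R_total = 0.1546 K/W
Q = ΔT/R_total = 44/0.1546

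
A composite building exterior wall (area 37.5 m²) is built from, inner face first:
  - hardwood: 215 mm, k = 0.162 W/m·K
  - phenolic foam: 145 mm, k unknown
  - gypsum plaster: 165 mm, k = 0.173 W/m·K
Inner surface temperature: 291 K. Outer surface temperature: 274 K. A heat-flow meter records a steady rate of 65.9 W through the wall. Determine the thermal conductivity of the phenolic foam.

k ≈ 0.0196 W/(m·K)

Using the resistance-network approach (series):
R_hardwood = L/(kA) = 0.215/(0.162×37.5) = 0.03539 K/W
R_gypsum plaster = L/(kA) = 0.165/(0.173×37.5) = 0.02543 K/W
Sum of known resistances R_other = 0.06082 K/W
Total R = ΔT/Q = 17/65.9 = 0.258 K/W
R_phenolic foam = R_total − R_other = 0.1971 K/W
k = L/(R·A) = 0.145/(0.1971×37.5)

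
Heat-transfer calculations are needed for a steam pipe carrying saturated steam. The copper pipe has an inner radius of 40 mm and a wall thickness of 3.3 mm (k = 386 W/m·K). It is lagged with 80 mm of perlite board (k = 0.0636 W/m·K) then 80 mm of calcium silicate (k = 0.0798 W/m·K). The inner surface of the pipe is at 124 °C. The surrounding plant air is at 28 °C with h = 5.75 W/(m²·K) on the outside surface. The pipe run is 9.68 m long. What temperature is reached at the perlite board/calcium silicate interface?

Per-layer cylindrical resistances, series-summed:
R_copper pipe wall = ln(43.3/40)/(2π×386×9.68) = 3.377×10^-6 K/W
R_perlite board = ln(123.3/43.3)/(2π×0.0636×9.68) = 0.2705 K/W
R_calcium silicate = ln(203.3/123.3)/(2π×0.0798×9.68) = 0.103 K/W
R_outer film = 1/(h_o·2πr_oL) = 1/(5.75×2π×0.2033×9.68) = 0.01406 K/W
R_total = 0.3876 K/W
Q = ΔT/R_total = 96/0.3876
Q = 248 W
T_interface = T_inner − Q·ΣR(inner→interface) = 124 − 248×0.2705

T ≈ 57 °C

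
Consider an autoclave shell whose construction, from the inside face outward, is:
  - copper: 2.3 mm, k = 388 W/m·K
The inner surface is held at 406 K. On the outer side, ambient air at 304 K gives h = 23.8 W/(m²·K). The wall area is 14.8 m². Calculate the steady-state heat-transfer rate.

Q ≈ 35900 W

Treating each layer as a thermal resistance in series:
R_copper = L/(kA) = 0.0023/(388×14.8) = 4.005×10^-7 K/W
R_outer film = 1/(h_o·A) = 1/(23.8×14.8) = 0.002839 K/W
R_total = 0.002839 K/W
Q = ΔT / R_total = 102 / 0.002839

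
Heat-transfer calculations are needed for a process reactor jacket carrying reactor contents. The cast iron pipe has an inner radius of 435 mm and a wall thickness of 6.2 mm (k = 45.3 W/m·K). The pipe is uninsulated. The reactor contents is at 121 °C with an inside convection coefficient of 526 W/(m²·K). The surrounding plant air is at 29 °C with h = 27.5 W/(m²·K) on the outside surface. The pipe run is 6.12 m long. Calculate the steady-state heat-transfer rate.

Q ≈ 40600 W

Per-layer cylindrical resistances, series-summed:
R_inner film = 1/(h_i·2πr₁L) = 1/(526×2π×0.435×6.12) = 1.137×10^-4 K/W
R_cast iron pipe wall = ln(441.2/435)/(2π×45.3×6.12) = 8.124×10^-6 K/W
R_outer film = 1/(h_o·2πr_oL) = 1/(27.5×2π×0.4412×6.12) = 0.002143 K/W
R_total = 0.002265 K/W
Q = ΔT/R_total = 92/0.002265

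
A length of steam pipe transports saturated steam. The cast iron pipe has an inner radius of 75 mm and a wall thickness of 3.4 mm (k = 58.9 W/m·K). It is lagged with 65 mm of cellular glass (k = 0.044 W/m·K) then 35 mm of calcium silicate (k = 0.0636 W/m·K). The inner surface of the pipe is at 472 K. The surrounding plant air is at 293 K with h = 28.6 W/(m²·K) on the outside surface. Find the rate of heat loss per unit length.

Per-layer cylindrical resistances, series-summed:
R_cast iron pipe wall = ln(78.4/75)/(2π×58.9×1) = 1.198×10^-4 K/W
R_cellular glass = ln(143.4/78.4)/(2π×0.044×1) = 2.184 K/W
R_calcium silicate = ln(178.4/143.4)/(2π×0.0636×1) = 0.5465 K/W
R_outer film = 1/(h_o·2πr_oL) = 1/(28.6×2π×0.1784×1) = 0.03119 K/W
R_total = 2.762 K/W
Q = ΔT/R_total = 179/2.762

q′ ≈ 64.8 W/m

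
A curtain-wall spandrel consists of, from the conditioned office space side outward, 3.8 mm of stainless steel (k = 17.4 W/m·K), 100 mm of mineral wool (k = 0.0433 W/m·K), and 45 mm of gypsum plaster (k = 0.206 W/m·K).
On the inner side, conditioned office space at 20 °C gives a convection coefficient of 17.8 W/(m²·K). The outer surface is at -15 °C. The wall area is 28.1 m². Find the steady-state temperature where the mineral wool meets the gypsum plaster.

Treating each layer as a thermal resistance in series:
R_inner film = 1/(h_i·A) = 1/(17.8×28.1) = 0.001999 K/W
R_stainless steel = L/(kA) = 0.0038/(17.4×28.1) = 7.772×10^-6 K/W
R_mineral wool = L/(kA) = 0.1/(0.0433×28.1) = 0.08219 K/W
R_gypsum plaster = L/(kA) = 0.045/(0.206×28.1) = 0.007774 K/W
R_total = 0.09197 K/W;  Q = ΔT/R_total = 35/0.09197 = 380.6 W
T_interface = T_inner − Q·ΣR(inner→interface) = 20 − 381×0.08419

T ≈ -12 °C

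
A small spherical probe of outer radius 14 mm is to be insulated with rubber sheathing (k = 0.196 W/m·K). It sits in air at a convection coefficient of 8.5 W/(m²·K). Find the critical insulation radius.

For a sphere r_cr = 2k/h = 2×0.196/8.5
r_cr = 46.1 mm; since the bare radius (14 mm) is below r_cr, adding a thin layer of insulation will *increase* heat loss.

r_cr ≈ 46.1 mm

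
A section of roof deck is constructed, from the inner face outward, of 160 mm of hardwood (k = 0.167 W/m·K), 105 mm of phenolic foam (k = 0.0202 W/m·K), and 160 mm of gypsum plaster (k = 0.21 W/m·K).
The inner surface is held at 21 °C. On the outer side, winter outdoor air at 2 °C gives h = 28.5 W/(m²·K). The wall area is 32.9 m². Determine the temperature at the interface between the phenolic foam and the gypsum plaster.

T ≈ 4.18 °C

Using the resistance-network approach (series):
R_hardwood = L/(kA) = 0.16/(0.167×32.9) = 0.02912 K/W
R_phenolic foam = L/(kA) = 0.105/(0.0202×32.9) = 0.158 K/W
R_gypsum plaster = L/(kA) = 0.16/(0.21×32.9) = 0.02316 K/W
R_outer film = 1/(h_o·A) = 1/(28.5×32.9) = 0.001066 K/W
R_total = 0.2113 K/W;  Q = ΔT/R_total = 19/0.2113 = 89.9 W
T_interface = T_inner − Q·ΣR(inner→interface) = 21 − 89.9×0.1871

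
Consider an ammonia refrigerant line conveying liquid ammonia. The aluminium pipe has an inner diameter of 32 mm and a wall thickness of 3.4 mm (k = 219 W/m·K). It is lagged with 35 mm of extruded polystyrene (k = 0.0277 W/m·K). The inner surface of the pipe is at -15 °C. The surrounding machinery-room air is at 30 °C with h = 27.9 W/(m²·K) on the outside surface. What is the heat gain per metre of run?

Cylindrical conduction, so R = ln(r₂/r₁)/(2πkL) per layer, in series:
R_aluminium pipe wall = ln(19.4/16)/(2π×219×1) = 1.4×10^-4 K/W
R_extruded polystyrene = ln(54.4/19.4)/(2π×0.0277×1) = 5.924 K/W
R_outer film = 1/(h_o·2πr_oL) = 1/(27.9×2π×0.0544×1) = 0.1049 K/W
R_total = 6.029 K/W
Q = ΔT/R_total = 45/6.029

q′ ≈ 7.46 W/m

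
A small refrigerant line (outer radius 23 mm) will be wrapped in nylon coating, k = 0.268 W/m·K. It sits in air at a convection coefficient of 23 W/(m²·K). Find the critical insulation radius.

For a cylinder r_cr = k/h = 0.268/23
r_cr = 11.7 mm; since the bare radius (23 mm) is above r_cr, any added insulation will reduce heat loss.

r_cr ≈ 11.7 mm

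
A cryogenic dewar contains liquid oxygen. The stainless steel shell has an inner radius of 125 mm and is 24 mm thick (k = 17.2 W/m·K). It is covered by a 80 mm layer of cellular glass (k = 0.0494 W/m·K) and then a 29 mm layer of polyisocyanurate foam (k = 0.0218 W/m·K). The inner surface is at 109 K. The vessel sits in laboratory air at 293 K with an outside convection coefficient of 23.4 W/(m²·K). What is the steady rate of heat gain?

Q ≈ 32.7 W

Each spherical layer contributes R = (1/r_i − 1/r_o)/(4πk):
R_stainless steel shell = (1/0.125 − 1/0.149)/(4π×17.2) = 0.005962 K/W
R_cellular glass = (1/0.149 − 1/0.229)/(4π×0.0494) = 3.777 K/W
R_polyisocyanurate foam = (1/0.229 − 1/0.258)/(4π×0.0218) = 1.792 K/W
R_outer film = 1/(h·4πr_o²) = 1/(23.4×4π×0.258²) = 0.05109 K/W
R_total = 5.626 K/W
Q = ΔT/R_total = 184/5.626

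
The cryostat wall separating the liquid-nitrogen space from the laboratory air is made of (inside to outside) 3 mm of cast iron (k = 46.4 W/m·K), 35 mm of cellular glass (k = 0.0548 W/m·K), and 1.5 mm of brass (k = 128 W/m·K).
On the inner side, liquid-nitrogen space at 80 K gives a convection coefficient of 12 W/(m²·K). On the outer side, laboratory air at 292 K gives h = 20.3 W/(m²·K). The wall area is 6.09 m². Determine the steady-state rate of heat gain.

Series thermal resistances:
R_inner film = 1/(h_i·A) = 1/(12×6.09) = 0.01368 K/W
R_cast iron = L/(kA) = 0.003/(46.4×6.09) = 1.062×10^-5 K/W
R_cellular glass = L/(kA) = 0.035/(0.0548×6.09) = 0.1049 K/W
R_brass = L/(kA) = 0.0015/(128×6.09) = 1.924×10^-6 K/W
R_outer film = 1/(h_o·A) = 1/(20.3×6.09) = 0.008089 K/W
R_total = 0.1267 K/W
Q = ΔT / R_total = 212 / 0.1267

Q ≈ 1670 W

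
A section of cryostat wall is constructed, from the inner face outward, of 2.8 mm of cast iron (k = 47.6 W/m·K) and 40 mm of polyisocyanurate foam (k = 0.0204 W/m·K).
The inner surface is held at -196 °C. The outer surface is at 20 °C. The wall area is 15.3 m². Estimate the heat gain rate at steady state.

Q ≈ 1690 W

Thermal resistances in series:
R_cast iron = L/(kA) = 0.0028/(47.6×15.3) = 3.845×10^-6 K/W
R_polyisocyanurate foam = L/(kA) = 0.04/(0.0204×15.3) = 0.1282 K/W
R_total = 0.1282 K/W
Q = ΔT / R_total = 216 / 0.1282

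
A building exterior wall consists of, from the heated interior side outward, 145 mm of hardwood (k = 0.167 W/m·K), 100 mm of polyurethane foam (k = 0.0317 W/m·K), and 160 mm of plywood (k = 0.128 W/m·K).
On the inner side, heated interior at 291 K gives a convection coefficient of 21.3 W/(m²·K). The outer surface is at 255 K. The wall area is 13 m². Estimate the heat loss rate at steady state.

Q ≈ 88 W

Using the resistance-network approach (series):
R_inner film = 1/(h_i·A) = 1/(21.3×13) = 0.003611 K/W
R_hardwood = L/(kA) = 0.145/(0.167×13) = 0.06679 K/W
R_polyurethane foam = L/(kA) = 0.1/(0.0317×13) = 0.2427 K/W
R_plywood = L/(kA) = 0.16/(0.128×13) = 0.09615 K/W
R_total = 0.4092 K/W
Q = ΔT / R_total = 36 / 0.4092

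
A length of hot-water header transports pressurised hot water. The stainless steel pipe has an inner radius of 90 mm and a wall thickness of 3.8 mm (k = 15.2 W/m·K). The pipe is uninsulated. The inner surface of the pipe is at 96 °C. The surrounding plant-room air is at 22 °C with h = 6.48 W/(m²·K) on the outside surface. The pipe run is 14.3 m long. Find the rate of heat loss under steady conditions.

Q ≈ 4030 W

For a radial system each layer contributes R = ln(r_out/r_in)/(2πkL); films add R = 1/(hA).
R_stainless steel pipe wall = ln(93.8/90)/(2π×15.2×14.3) = 3.028×10^-5 K/W
R_outer film = 1/(h_o·2πr_oL) = 1/(6.48×2π×0.0938×14.3) = 0.01831 K/W
R_total = 0.01834 K/W
Q = ΔT/R_total = 74/0.01834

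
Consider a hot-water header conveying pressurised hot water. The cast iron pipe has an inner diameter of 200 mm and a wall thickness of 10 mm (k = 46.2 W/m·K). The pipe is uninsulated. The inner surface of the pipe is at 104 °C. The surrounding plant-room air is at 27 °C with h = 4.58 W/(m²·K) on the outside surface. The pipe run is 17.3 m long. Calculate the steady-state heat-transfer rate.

Q ≈ 4210 W

Cylindrical conduction, so R = ln(r₂/r₁)/(2πkL) per layer, in series:
R_cast iron pipe wall = ln(110/100)/(2π×46.2×17.3) = 1.898×10^-5 K/W
R_outer film = 1/(h_o·2πr_oL) = 1/(4.58×2π×0.11×17.3) = 0.01826 K/W
R_total = 0.01828 K/W
Q = ΔT/R_total = 77/0.01828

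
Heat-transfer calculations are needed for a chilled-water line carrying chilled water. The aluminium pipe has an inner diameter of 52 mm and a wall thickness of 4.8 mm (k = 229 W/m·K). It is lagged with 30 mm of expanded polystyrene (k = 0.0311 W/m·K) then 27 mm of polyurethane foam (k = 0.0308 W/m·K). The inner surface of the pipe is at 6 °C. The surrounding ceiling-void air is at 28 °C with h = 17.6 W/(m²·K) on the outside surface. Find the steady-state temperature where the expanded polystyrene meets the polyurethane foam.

T ≈ 20 °C

For a radial system each layer contributes R = ln(r_out/r_in)/(2πkL); films add R = 1/(hA).
R_aluminium pipe wall = ln(30.8/26)/(2π×229×1) = 1.177×10^-4 K/W
R_expanded polystyrene = ln(60.8/30.8)/(2π×0.0311×1) = 3.48 K/W
R_polyurethane foam = ln(87.8/60.8)/(2π×0.0308×1) = 1.899 K/W
R_outer film = 1/(h_o·2πr_oL) = 1/(17.6×2π×0.0878×1) = 0.103 K/W
R_total = 5.482 K/W
Q = ΔT/R_total = 22/5.482
Q = 4.01 W/m
T_interface = T_inner + Q·ΣR(inner→interface) = 6 + 4.01×3.48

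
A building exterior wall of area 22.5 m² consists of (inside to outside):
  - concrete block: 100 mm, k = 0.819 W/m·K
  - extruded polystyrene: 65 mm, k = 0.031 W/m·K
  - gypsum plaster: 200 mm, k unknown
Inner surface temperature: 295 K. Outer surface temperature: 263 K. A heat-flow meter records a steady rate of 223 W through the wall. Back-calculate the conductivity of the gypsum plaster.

k ≈ 0.198 W/(m·K)

Treating each layer as a thermal resistance in series:
R_concrete block = L/(kA) = 0.1/(0.819×22.5) = 0.005427 K/W
R_extruded polystyrene = L/(kA) = 0.065/(0.031×22.5) = 0.09319 K/W
Sum of known resistances R_other = 0.09862 K/W
Total R = ΔT/Q = 32/223 = 0.1435 K/W
R_gypsum plaster = R_total − R_other = 0.04488 K/W
k = L/(R·A) = 0.2/(0.04488×22.5)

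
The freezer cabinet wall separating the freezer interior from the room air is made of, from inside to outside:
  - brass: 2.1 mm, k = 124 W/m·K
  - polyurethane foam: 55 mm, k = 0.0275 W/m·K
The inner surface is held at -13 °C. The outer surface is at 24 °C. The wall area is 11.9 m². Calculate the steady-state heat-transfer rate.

Thermal resistances in series:
R_brass = L/(kA) = 0.0021/(124×11.9) = 1.423×10^-6 K/W
R_polyurethane foam = L/(kA) = 0.055/(0.0275×11.9) = 0.1681 K/W
R_total = 0.1681 K/W
Q = ΔT / R_total = 37 / 0.1681

Q ≈ 220 W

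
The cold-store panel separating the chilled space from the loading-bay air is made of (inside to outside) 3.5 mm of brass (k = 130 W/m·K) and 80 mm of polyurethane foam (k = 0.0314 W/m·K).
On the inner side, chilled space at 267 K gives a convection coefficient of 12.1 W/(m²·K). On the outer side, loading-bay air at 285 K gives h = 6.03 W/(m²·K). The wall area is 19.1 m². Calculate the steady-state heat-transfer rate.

Series thermal resistances:
R_inner film = 1/(h_i·A) = 1/(12.1×19.1) = 0.004327 K/W
R_brass = L/(kA) = 0.0035/(130×19.1) = 1.41×10^-6 K/W
R_polyurethane foam = L/(kA) = 0.08/(0.0314×19.1) = 0.1334 K/W
R_outer film = 1/(h_o·A) = 1/(6.03×19.1) = 0.008683 K/W
R_total = 0.1464 K/W
Q = ΔT / R_total = 18 / 0.1464

Q ≈ 123 W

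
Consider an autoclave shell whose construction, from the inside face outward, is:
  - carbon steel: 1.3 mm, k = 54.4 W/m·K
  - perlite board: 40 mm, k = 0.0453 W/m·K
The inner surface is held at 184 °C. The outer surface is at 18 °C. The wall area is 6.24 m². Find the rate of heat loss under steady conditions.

Series thermal resistances:
R_carbon steel = L/(kA) = 0.0013/(54.4×6.24) = 3.83×10^-6 K/W
R_perlite board = L/(kA) = 0.04/(0.0453×6.24) = 0.1415 K/W
R_total = 0.1415 K/W
Q = ΔT / R_total = 166 / 0.1415

Q ≈ 1170 W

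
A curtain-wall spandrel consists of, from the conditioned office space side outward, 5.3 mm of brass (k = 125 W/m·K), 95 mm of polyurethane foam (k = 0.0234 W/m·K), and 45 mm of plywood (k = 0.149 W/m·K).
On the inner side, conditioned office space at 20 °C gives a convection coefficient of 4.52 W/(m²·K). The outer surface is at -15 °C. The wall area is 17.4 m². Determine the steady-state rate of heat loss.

Q ≈ 133 W

Model the wall as resistances in series:
R_inner film = 1/(h_i·A) = 1/(4.52×17.4) = 0.01271 K/W
R_brass = L/(kA) = 0.0053/(125×17.4) = 2.437×10^-6 K/W
R_polyurethane foam = L/(kA) = 0.095/(0.0234×17.4) = 0.2333 K/W
R_plywood = L/(kA) = 0.045/(0.149×17.4) = 0.01736 K/W
R_total = 0.2634 K/W
Q = ΔT / R_total = 35 / 0.2634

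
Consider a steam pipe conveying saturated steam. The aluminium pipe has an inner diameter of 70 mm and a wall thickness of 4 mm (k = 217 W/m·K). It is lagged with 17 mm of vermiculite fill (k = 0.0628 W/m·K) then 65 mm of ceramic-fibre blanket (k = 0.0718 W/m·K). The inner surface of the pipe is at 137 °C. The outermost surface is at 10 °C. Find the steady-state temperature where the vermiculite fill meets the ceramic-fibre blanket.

T ≈ 92.6 °C

Per-layer cylindrical resistances, series-summed:
R_aluminium pipe wall = ln(39/35)/(2π×217×1) = 7.937×10^-5 K/W
R_vermiculite fill = ln(56/39)/(2π×0.0628×1) = 0.9169 K/W
R_ceramic-fibre blanket = ln(121/56)/(2π×0.0718×1) = 1.708 K/W
R_total = 2.625 K/W
Q = ΔT/R_total = 127/2.625
Q = 48.4 W/m
T_interface = T_inner − Q·ΣR(inner→interface) = 137 − 48.4×0.917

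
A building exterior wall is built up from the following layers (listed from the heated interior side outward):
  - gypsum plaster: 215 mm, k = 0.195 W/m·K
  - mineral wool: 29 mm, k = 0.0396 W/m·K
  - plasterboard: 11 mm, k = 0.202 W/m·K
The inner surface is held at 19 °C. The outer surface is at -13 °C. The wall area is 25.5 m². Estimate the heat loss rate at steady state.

Q ≈ 432 W

Thermal resistances in series:
R_gypsum plaster = L/(kA) = 0.215/(0.195×25.5) = 0.04324 K/W
R_mineral wool = L/(kA) = 0.029/(0.0396×25.5) = 0.02872 K/W
R_plasterboard = L/(kA) = 0.011/(0.202×25.5) = 0.002136 K/W
R_total = 0.07409 K/W
Q = ΔT / R_total = 32 / 0.07409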